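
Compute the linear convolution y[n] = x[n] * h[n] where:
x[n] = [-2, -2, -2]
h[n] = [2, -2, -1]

y[n] = sum_k x[k]*h[n-k]. Output length = len(x) + len(h) - 1 = 3 + 3 - 1 = 5.
y[0] = -2*2 = -4
y[1] = -2*2 + -2*-2 = 0
y[2] = -2*2 + -2*-2 + -2*-1 = 2
y[3] = -2*-2 + -2*-1 = 6
y[4] = -2*-1 = 2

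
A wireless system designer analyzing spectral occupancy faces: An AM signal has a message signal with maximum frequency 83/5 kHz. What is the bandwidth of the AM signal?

In AM (double-sideband), the bandwidth is twice the message frequency.
BW = 2 * f_m = 2 * 83/5 kHz = 166/5 kHz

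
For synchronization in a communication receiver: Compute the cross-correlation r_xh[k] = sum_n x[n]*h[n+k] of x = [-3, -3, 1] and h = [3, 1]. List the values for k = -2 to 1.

Both sequences indexed from 0 and zero outside their support.
Lags with overlap: k = -2 to 1.
  r_xh[-2] = x[2]*h[0] = 3
  r_xh[-1] = x[1]*h[0] + x[2]*h[1] = -8
  r_xh[0] = x[0]*h[0] + x[1]*h[1] = -12
  r_xh[1] = x[0]*h[1] = -3
r_xh = [3, -8, -12, -3] (for k = -2, ..., 1)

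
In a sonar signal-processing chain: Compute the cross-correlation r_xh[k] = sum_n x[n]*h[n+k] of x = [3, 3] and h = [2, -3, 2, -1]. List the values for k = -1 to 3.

Both sequences indexed from 0 and zero outside their support.
Lags with overlap: k = -1 to 3.
  r_xh[-1] = x[1]*h[0] = 6
  r_xh[0] = x[0]*h[0] + x[1]*h[1] = -3
  r_xh[1] = x[0]*h[1] + x[1]*h[2] = -3
  r_xh[2] = x[0]*h[2] + x[1]*h[3] = 3
  r_xh[3] = x[0]*h[3] = -3
r_xh = [6, -3, -3, 3, -3] (for k = -1, ..., 3)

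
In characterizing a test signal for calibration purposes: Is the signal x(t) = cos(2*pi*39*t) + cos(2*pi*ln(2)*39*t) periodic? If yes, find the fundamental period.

f1 = 39 Hz, f2 = 39*ln(2) Hz
Ratio f2/f1 = ln(2), which is irrational.
Since the frequency ratio is irrational, no common period exists.
The signal is not periodic.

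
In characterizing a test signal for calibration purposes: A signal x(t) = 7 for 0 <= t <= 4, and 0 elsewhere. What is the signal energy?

Energy = integral of |x(t)|^2 dt over the signal duration
= 7^2 * 4 = 49 * 4 = 196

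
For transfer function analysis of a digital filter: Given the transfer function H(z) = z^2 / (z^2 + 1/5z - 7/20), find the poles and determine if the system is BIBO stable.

Poles are roots of the denominator: z^2 + 1/5z - 7/20 = 0.
Quadratic formula: z = [-(1/5) +/- sqrt((1/5)^2 - 4*(-7/20))] / 2
Discriminant = 1/25 + 7/5 = 36/25; sqrt = 6/5.
z = (-1/5 +/- 6/5) / 2 => z = 1/2 or z = -7/10.
|p1| = 7/10, |p2| = 1/2.
For BIBO stability, all poles must lie inside the unit circle (|p| < 1).
System is STABLE since both |p| < 1.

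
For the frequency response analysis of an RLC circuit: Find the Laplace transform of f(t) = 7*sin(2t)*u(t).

Standard pair: sin(wt)*u(t) <-> w/(s^2+w^2)
With w = 2: L{7*sin(2t)*u(t)} = 14/(s^2+4)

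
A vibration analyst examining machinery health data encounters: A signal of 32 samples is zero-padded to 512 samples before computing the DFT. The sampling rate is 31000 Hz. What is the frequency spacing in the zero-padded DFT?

Original DFT: N = 32, resolution = f_s/N = 31000/32 = 3875/4 Hz
Zero-padded DFT: N = 512, resolution = f_s/N = 31000/512 = 3875/64 Hz
Zero-padding interpolates the spectrum (finer frequency grid)
but does NOT improve the true spectral resolution (ability to resolve close frequencies).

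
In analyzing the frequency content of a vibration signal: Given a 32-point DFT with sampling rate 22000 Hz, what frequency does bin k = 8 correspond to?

The frequency of DFT bin k is: f_k = k * f_s / N
f_8 = 8 * 22000 / 32 = 5500 Hz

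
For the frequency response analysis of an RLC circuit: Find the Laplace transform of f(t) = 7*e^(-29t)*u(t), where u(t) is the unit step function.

Standard Laplace transform pair:
e^(-at)*u(t) <-> 1/(s+a)
With a = 29: L{7*e^(-29t)*u(t)} = 7/(s+29), ROC: Re(s) > -29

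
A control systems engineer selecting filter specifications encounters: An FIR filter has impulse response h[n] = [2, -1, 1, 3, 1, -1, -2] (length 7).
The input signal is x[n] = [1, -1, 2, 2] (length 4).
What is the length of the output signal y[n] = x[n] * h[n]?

For linear convolution, the output length is:
len(y) = len(x) + len(h) - 1 = 4 + 7 - 1 = 10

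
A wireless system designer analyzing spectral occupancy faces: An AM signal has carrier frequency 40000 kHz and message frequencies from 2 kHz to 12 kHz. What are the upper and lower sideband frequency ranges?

Upper sideband (USB) = fc + [fm_low, fm_high] = 40000 + [2, 12] = [40002, 40012] kHz
Lower sideband (LSB) = fc - [fm_high, fm_low] = 40000 - [12, 2] = [39988, 39998] kHz
Total occupied spectrum: 39988 kHz to 40012 kHz (plus carrier at 40000 kHz)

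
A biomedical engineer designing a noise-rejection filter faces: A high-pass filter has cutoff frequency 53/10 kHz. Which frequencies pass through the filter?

A high-pass filter passes all frequencies above the cutoff frequency 53/10 kHz and attenuates lower frequencies.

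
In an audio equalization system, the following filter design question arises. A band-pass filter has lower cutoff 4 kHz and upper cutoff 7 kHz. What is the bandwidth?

Bandwidth = f_high - f_low
= 7 kHz - 4 kHz = 3 kHz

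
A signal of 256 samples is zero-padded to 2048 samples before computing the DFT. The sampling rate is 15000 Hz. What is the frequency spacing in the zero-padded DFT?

Original DFT: N = 256, resolution = f_s/N = 15000/256 = 1875/32 Hz
Zero-padded DFT: N = 2048, resolution = f_s/N = 15000/2048 = 1875/256 Hz
Zero-padding interpolates the spectrum (finer frequency grid)
but does NOT improve the true spectral resolution (ability to resolve close frequencies).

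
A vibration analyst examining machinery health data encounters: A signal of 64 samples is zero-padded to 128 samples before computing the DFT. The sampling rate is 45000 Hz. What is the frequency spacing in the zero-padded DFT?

Original DFT: N = 64, resolution = f_s/N = 45000/64 = 5625/8 Hz
Zero-padded DFT: N = 128, resolution = f_s/N = 45000/128 = 5625/16 Hz
Zero-padding interpolates the spectrum (finer frequency grid)
but does NOT improve the true spectral resolution (ability to resolve close frequencies).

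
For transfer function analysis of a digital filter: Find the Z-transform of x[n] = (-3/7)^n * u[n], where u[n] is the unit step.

The Z-transform of a^n * u[n] is z/(z-a) for |z| > |a|.
Here a = -3/7, so X(z) = z/(z - (-3/7)) = 7z/(7z + 3)
ROC: |z| > 3/7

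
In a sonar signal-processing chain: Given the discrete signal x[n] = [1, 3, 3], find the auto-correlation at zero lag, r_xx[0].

The auto-correlation at zero lag r_xx[0] equals the signal energy.
r_xx[0] = sum of x[n]^2 = 1^2 + 3^2 + 3^2
= 1 + 9 + 9 = 19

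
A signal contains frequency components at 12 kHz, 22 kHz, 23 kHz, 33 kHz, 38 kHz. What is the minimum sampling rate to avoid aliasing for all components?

The highest frequency component is f_max = 38 kHz.
Nyquist rate = 2 * f_max = 2 * 38 kHz = 76 kHz.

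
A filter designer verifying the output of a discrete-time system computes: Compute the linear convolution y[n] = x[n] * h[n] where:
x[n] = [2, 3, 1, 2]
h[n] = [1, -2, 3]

y[n] = sum_k x[k]*h[n-k]. Output length = len(x) + len(h) - 1 = 4 + 3 - 1 = 6.
y[0] = 2*1 = 2
y[1] = 3*1 + 2*-2 = -1
y[2] = 1*1 + 3*-2 + 2*3 = 1
y[3] = 2*1 + 1*-2 + 3*3 = 9
y[4] = 2*-2 + 1*3 = -1
y[5] = 2*3 = 6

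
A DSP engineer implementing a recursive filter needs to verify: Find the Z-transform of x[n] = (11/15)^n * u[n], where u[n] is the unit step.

The Z-transform of a^n * u[n] is z/(z-a) for |z| > |a|.
Here a = 11/15, so X(z) = z/(z - (11/15)) = 15z/(15z - 11)
ROC: |z| > 11/15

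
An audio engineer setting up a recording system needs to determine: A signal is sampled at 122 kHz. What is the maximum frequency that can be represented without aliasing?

The maximum frequency that can be represented without aliasing
is the Nyquist frequency: f_max = f_s / 2 = 122 kHz / 2 = 61 kHz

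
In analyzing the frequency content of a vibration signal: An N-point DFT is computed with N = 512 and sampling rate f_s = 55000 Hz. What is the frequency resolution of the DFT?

DFT frequency resolution = f_s / N
= 55000 / 512 = 6875/64 Hz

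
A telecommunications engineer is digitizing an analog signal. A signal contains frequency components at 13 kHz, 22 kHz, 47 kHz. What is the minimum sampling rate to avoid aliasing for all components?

The highest frequency component is f_max = 47 kHz.
Nyquist rate = 2 * f_max = 2 * 47 kHz = 94 kHz.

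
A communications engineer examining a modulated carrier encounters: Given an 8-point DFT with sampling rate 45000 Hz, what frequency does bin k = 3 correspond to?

The frequency of DFT bin k is: f_k = k * f_s / N
f_3 = 3 * 45000 / 8 = 16875 Hz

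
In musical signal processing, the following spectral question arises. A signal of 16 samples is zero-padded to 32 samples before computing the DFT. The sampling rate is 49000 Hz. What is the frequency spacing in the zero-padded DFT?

Original DFT: N = 16, resolution = f_s/N = 49000/16 = 6125/2 Hz
Zero-padded DFT: N = 32, resolution = f_s/N = 49000/32 = 6125/4 Hz
Zero-padding interpolates the spectrum (finer frequency grid)
but does NOT improve the true spectral resolution (ability to resolve close frequencies).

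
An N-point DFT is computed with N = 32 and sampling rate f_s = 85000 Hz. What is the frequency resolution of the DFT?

DFT frequency resolution = f_s / N
= 85000 / 32 = 10625/4 Hz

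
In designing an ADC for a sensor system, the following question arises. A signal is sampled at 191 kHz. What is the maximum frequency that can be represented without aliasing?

The maximum frequency that can be represented without aliasing
is the Nyquist frequency: f_max = f_s / 2 = 191 kHz / 2 = 191/2 kHz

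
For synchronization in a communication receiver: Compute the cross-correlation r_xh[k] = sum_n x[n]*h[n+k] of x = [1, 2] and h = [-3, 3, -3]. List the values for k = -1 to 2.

Both sequences indexed from 0 and zero outside their support.
Lags with overlap: k = -1 to 2.
  r_xh[-1] = x[1]*h[0] = -6
  r_xh[0] = x[0]*h[0] + x[1]*h[1] = 3
  r_xh[1] = x[0]*h[1] + x[1]*h[2] = -3
  r_xh[2] = x[0]*h[2] = -3
r_xh = [-6, 3, -3, -3] (for k = -1, ..., 2)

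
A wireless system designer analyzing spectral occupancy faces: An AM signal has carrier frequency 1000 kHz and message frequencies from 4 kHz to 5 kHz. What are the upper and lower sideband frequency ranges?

Upper sideband (USB) = fc + [fm_low, fm_high] = 1000 + [4, 5] = [1004, 1005] kHz
Lower sideband (LSB) = fc - [fm_high, fm_low] = 1000 - [5, 4] = [995, 996] kHz
Total occupied spectrum: 995 kHz to 1005 kHz (plus carrier at 1000 kHz)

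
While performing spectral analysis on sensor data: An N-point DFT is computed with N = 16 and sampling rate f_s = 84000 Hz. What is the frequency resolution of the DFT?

DFT frequency resolution = f_s / N
= 84000 / 16 = 5250 Hz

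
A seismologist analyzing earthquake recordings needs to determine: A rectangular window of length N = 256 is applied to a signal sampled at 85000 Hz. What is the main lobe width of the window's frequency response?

For a rectangular window of length N,
the main lobe width in frequency is 2*f_s/N.
= 2*85000/256 = 10625/16 Hz
This determines the minimum frequency separation for resolving two sinusoids.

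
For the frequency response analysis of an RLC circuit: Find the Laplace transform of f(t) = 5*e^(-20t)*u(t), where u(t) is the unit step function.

Standard Laplace transform pair:
e^(-at)*u(t) <-> 1/(s+a)
With a = 20: L{5*e^(-20t)*u(t)} = 5/(s+20), ROC: Re(s) > -20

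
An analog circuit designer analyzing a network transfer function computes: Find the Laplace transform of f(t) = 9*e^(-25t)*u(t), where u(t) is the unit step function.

Standard Laplace transform pair:
e^(-at)*u(t) <-> 1/(s+a)
With a = 25: L{9*e^(-25t)*u(t)} = 9/(s+25), ROC: Re(s) > -25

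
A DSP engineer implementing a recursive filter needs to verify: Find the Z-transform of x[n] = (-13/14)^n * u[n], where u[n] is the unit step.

The Z-transform of a^n * u[n] is z/(z-a) for |z| > |a|.
Here a = -13/14, so X(z) = z/(z - (-13/14)) = 14z/(14z + 13)
ROC: |z| > 13/14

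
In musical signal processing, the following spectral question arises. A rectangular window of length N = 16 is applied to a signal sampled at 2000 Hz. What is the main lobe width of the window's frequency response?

For a rectangular window of length N,
the main lobe width in frequency is 2*f_s/N.
= 2*2000/16 = 250 Hz
This determines the minimum frequency separation for resolving two sinusoids.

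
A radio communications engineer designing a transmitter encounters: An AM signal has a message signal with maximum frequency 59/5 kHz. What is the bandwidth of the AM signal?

In AM (double-sideband), the bandwidth is twice the message frequency.
BW = 2 * f_m = 2 * 59/5 kHz = 118/5 kHz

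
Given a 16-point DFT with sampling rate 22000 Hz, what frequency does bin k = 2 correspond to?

The frequency of DFT bin k is: f_k = k * f_s / N
f_2 = 2 * 22000 / 16 = 2750 Hz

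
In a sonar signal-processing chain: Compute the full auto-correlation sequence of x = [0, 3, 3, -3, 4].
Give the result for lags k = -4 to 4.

r_xx[k] = sum_m x[m]*x[m+k], indexed from 0, for k = -4 to 4:
  r_xx[-4] = x[4]*x[0] = 0
  r_xx[-3] = x[3]*x[0] + x[4]*x[1] = 12
  r_xx[-2] = x[2]*x[0] + x[3]*x[1] + x[4]*x[2] = 3
  r_xx[-1] = x[1]*x[0] + x[2]*x[1] + x[3]*x[2] + x[4]*x[3] = -12
  r_xx[0] = x[0]*x[0] + x[1]*x[1] + x[2]*x[2] + x[3]*x[3] + x[4]*x[4] = 43
  r_xx[1] = x[0]*x[1] + x[1]*x[2] + x[2]*x[3] + x[3]*x[4] = -12
  r_xx[2] = x[0]*x[2] + x[1]*x[3] + x[2]*x[4] = 3
  r_xx[3] = x[0]*x[3] + x[1]*x[4] = 12
  r_xx[4] = x[0]*x[4] = 0
r_xx = [0, 12, 3, -12, 43, -12, 3, 12, 0]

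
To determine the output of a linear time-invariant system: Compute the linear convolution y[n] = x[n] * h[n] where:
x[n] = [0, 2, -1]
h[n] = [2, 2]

y[n] = sum_k x[k]*h[n-k]. Output length = len(x) + len(h) - 1 = 3 + 2 - 1 = 4.
y[0] = 0*2 = 0
y[1] = 2*2 + 0*2 = 4
y[2] = -1*2 + 2*2 = 2
y[3] = -1*2 = -2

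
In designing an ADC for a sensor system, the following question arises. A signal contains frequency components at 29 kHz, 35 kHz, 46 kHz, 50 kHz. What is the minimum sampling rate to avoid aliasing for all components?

The highest frequency component is f_max = 50 kHz.
Nyquist rate = 2 * f_max = 2 * 50 kHz = 100 kHz.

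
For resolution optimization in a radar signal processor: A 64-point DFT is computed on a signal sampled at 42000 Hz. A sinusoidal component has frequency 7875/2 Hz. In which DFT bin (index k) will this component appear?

DFT frequency resolution = f_s/N = 42000/64 = 2625/4 Hz
Bin index k = f_signal / resolution = 7875/2 / 2625/4 = 6
The signal frequency 7875/2 Hz falls in DFT bin k = 6.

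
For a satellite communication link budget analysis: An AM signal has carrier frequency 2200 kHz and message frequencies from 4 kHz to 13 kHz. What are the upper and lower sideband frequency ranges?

Upper sideband (USB) = fc + [fm_low, fm_high] = 2200 + [4, 13] = [2204, 2213] kHz
Lower sideband (LSB) = fc - [fm_high, fm_low] = 2200 - [13, 4] = [2187, 2196] kHz
Total occupied spectrum: 2187 kHz to 2213 kHz (plus carrier at 2200 kHz)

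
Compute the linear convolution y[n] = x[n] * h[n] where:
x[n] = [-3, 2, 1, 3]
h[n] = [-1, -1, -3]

y[n] = sum_k x[k]*h[n-k]. Output length = len(x) + len(h) - 1 = 4 + 3 - 1 = 6.
y[0] = -3*-1 = 3
y[1] = 2*-1 + -3*-1 = 1
y[2] = 1*-1 + 2*-1 + -3*-3 = 6
y[3] = 3*-1 + 1*-1 + 2*-3 = -10
y[4] = 3*-1 + 1*-3 = -6
y[5] = 3*-3 = -9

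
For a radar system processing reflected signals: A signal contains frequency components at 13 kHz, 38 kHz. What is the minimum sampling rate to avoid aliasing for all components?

The highest frequency component is f_max = 38 kHz.
Nyquist rate = 2 * f_max = 2 * 38 kHz = 76 kHz.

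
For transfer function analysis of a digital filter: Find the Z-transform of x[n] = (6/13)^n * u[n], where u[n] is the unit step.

The Z-transform of a^n * u[n] is z/(z-a) for |z| > |a|.
Here a = 6/13, so X(z) = z/(z - (6/13)) = 13z/(13z - 6)
ROC: |z| > 6/13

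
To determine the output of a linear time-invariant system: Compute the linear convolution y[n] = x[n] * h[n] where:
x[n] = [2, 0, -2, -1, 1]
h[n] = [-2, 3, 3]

y[n] = sum_k x[k]*h[n-k]. Output length = len(x) + len(h) - 1 = 5 + 3 - 1 = 7.
y[0] = 2*-2 = -4
y[1] = 0*-2 + 2*3 = 6
y[2] = -2*-2 + 0*3 + 2*3 = 10
y[3] = -1*-2 + -2*3 + 0*3 = -4
y[4] = 1*-2 + -1*3 + -2*3 = -11
y[5] = 1*3 + -1*3 = 0
y[6] = 1*3 = 3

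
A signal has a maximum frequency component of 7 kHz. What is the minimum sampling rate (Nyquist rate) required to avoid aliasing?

By the Nyquist-Shannon sampling theorem,
the minimum sampling rate (Nyquist rate) must be at least 2 * f_max.
Nyquist rate = 2 * 7 kHz = 14 kHz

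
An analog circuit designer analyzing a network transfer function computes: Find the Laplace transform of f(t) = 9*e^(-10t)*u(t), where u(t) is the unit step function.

Standard Laplace transform pair:
e^(-at)*u(t) <-> 1/(s+a)
With a = 10: L{9*e^(-10t)*u(t)} = 9/(s+10), ROC: Re(s) > -10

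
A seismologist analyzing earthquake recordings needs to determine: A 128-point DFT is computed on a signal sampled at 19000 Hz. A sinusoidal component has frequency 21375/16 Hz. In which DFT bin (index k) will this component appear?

DFT frequency resolution = f_s/N = 19000/128 = 2375/16 Hz
Bin index k = f_signal / resolution = 21375/16 / 2375/16 = 9
The signal frequency 21375/16 Hz falls in DFT bin k = 9.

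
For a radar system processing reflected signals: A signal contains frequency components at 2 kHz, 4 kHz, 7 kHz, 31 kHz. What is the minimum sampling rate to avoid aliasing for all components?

The highest frequency component is f_max = 31 kHz.
Nyquist rate = 2 * f_max = 2 * 31 kHz = 62 kHz.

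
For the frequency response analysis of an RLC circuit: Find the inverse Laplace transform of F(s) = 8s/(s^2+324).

Standard pair: s/(s^2+w^2) <-> cos(wt)*u(t)
With k=8, w=18: f(t) = 8*cos(18t)*u(t)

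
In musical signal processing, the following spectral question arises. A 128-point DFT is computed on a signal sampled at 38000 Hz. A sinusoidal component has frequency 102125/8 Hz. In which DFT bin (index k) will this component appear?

DFT frequency resolution = f_s/N = 38000/128 = 2375/8 Hz
Bin index k = f_signal / resolution = 102125/8 / 2375/8 = 43
The signal frequency 102125/8 Hz falls in DFT bin k = 43.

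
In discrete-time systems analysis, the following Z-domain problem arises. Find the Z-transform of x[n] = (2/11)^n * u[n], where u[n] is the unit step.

The Z-transform of a^n * u[n] is z/(z-a) for |z| > |a|.
Here a = 2/11, so X(z) = z/(z - (2/11)) = 11z/(11z - 2)
ROC: |z| > 2/11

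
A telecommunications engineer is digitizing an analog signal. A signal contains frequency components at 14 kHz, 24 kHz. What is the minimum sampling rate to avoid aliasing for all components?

The highest frequency component is f_max = 24 kHz.
Nyquist rate = 2 * f_max = 2 * 24 kHz = 48 kHz.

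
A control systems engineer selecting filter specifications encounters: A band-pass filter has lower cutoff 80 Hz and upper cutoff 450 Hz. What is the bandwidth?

Bandwidth = f_high - f_low
= 450 Hz - 80 Hz = 370 Hz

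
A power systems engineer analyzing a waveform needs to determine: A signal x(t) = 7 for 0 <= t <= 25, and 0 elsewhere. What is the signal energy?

Energy = integral of |x(t)|^2 dt over the signal duration
= 7^2 * 25 = 49 * 25 = 1225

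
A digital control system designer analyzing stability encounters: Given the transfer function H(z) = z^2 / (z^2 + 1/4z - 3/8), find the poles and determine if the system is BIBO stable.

Poles are roots of the denominator: z^2 + 1/4z - 3/8 = 0.
Quadratic formula: z = [-(1/4) +/- sqrt((1/4)^2 - 4*(-3/8))] / 2
Discriminant = 1/16 + 3/2 = 25/16; sqrt = 5/4.
z = (-1/4 +/- 5/4) / 2 => z = 1/2 or z = -3/4.
|p1| = 3/4, |p2| = 1/2.
For BIBO stability, all poles must lie inside the unit circle (|p| < 1).
System is STABLE since both |p| < 1.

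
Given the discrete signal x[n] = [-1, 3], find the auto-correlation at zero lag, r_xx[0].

The auto-correlation at zero lag r_xx[0] equals the signal energy.
r_xx[0] = sum of x[n]^2 = (-1)^2 + 3^2
= 1 + 9 = 10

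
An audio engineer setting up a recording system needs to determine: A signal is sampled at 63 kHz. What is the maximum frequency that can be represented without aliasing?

The maximum frequency that can be represented without aliasing
is the Nyquist frequency: f_max = f_s / 2 = 63 kHz / 2 = 63/2 kHz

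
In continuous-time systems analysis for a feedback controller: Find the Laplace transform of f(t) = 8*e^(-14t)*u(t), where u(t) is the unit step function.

Standard Laplace transform pair:
e^(-at)*u(t) <-> 1/(s+a)
With a = 14: L{8*e^(-14t)*u(t)} = 8/(s+14), ROC: Re(s) > -14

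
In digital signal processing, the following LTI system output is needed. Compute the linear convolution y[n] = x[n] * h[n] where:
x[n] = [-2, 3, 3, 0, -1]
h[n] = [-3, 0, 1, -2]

y[n] = sum_k x[k]*h[n-k]. Output length = len(x) + len(h) - 1 = 5 + 4 - 1 = 8.
y[0] = -2*-3 = 6
y[1] = 3*-3 + -2*0 = -9
y[2] = 3*-3 + 3*0 + -2*1 = -11
y[3] = 0*-3 + 3*0 + 3*1 + -2*-2 = 7
y[4] = -1*-3 + 0*0 + 3*1 + 3*-2 = 0
y[5] = -1*0 + 0*1 + 3*-2 = -6
y[6] = -1*1 + 0*-2 = -1
y[7] = -1*-2 = 2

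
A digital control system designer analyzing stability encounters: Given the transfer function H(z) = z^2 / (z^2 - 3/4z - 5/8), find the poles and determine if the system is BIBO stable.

Poles are roots of the denominator: z^2 - 3/4z - 5/8 = 0.
Quadratic formula: z = [-(-3/4) +/- sqrt((-3/4)^2 - 4*(-5/8))] / 2
Discriminant = 9/16 + 5/2 = 49/16; sqrt = 7/4.
z = (3/4 +/- 7/4) / 2 => z = 5/4 or z = -1/2.
|p1| = 5/4, |p2| = 1/2.
For BIBO stability, all poles must lie inside the unit circle (|p| < 1).
System is UNSTABLE since at least one |p| >= 1.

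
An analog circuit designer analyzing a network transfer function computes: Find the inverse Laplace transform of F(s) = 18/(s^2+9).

Standard pair: w/(s^2+w^2) <-> sin(wt)*u(t)
Recognize w^2 = 9, so w = 3; numerator 18 = 6*3.
f(t) = 6*sin(3t)*u(t)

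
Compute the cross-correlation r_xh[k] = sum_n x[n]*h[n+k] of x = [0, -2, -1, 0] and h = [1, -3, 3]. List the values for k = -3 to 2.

Both sequences indexed from 0 and zero outside their support.
Lags with overlap: k = -3 to 2.
  r_xh[-3] = x[3]*h[0] = 0
  r_xh[-2] = x[2]*h[0] + x[3]*h[1] = -1
  r_xh[-1] = x[1]*h[0] + x[2]*h[1] + x[3]*h[2] = 1
  r_xh[0] = x[0]*h[0] + x[1]*h[1] + x[2]*h[2] = 3
  r_xh[1] = x[0]*h[1] + x[1]*h[2] = -6
  r_xh[2] = x[0]*h[2] = 0
r_xh = [0, -1, 1, 3, -6, 0] (for k = -3, ..., 2)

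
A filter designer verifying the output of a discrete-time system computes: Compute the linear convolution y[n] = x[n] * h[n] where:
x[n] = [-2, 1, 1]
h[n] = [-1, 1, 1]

y[n] = sum_k x[k]*h[n-k]. Output length = len(x) + len(h) - 1 = 3 + 3 - 1 = 5.
y[0] = -2*-1 = 2
y[1] = 1*-1 + -2*1 = -3
y[2] = 1*-1 + 1*1 + -2*1 = -2
y[3] = 1*1 + 1*1 = 2
y[4] = 1*1 = 1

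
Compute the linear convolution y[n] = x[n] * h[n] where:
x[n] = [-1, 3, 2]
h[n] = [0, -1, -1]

y[n] = sum_k x[k]*h[n-k]. Output length = len(x) + len(h) - 1 = 3 + 3 - 1 = 5.
y[0] = -1*0 = 0
y[1] = 3*0 + -1*-1 = 1
y[2] = 2*0 + 3*-1 + -1*-1 = -2
y[3] = 2*-1 + 3*-1 = -5
y[4] = 2*-1 = -2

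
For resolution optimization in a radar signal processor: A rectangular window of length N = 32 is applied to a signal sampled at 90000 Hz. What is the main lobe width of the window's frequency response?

For a rectangular window of length N,
the main lobe width in frequency is 2*f_s/N.
= 2*90000/32 = 5625 Hz
This determines the minimum frequency separation for resolving two sinusoids.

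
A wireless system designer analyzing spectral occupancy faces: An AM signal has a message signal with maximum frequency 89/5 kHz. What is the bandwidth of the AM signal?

In AM (double-sideband), the bandwidth is twice the message frequency.
BW = 2 * f_m = 2 * 89/5 kHz = 178/5 kHz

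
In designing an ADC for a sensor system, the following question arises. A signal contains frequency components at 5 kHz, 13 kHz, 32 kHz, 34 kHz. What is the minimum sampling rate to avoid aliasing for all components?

The highest frequency component is f_max = 34 kHz.
Nyquist rate = 2 * f_max = 2 * 34 kHz = 68 kHz.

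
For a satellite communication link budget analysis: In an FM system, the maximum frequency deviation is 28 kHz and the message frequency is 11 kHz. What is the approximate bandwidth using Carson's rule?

Carson's rule: BW = 2*(delta_f + f_m)
= 2*(28 + 11) kHz = 78 kHz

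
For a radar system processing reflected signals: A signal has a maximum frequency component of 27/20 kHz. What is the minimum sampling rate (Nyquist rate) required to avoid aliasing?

By the Nyquist-Shannon sampling theorem,
the minimum sampling rate (Nyquist rate) must be at least 2 * f_max.
Nyquist rate = 2 * 27/20 kHz = 27/10 kHz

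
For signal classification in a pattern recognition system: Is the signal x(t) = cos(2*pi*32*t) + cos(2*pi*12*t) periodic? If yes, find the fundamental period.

f1 = 32 Hz, f2 = 12 Hz
Period T1 = 1/32, T2 = 1/12
Ratio T1/T2 = 12/32, which is rational.
The signal is periodic with fundamental period T = 1/GCD(32,12) = 1/4 s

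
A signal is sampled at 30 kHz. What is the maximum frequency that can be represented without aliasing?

The maximum frequency that can be represented without aliasing
is the Nyquist frequency: f_max = f_s / 2 = 30 kHz / 2 = 15 kHz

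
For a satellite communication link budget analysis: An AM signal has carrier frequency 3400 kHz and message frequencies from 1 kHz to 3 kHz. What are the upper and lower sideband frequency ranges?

Upper sideband (USB) = fc + [fm_low, fm_high] = 3400 + [1, 3] = [3401, 3403] kHz
Lower sideband (LSB) = fc - [fm_high, fm_low] = 3400 - [3, 1] = [3397, 3399] kHz
Total occupied spectrum: 3397 kHz to 3403 kHz (plus carrier at 3400 kHz)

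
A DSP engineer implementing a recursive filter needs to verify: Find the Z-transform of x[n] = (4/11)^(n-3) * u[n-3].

Time-shifting property: if X(z) = Z{x[n]}, then Z{x[n-d]} = z^(-d) * X(z)
X(z) = z/(z - 4/11) for x[n] = (4/11)^n * u[n]
Z{x[n-3]} = z^(-3) * z/(z - 4/11) = z^(-2)/(z - 4/11)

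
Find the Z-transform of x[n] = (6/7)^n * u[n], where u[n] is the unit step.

The Z-transform of a^n * u[n] is z/(z-a) for |z| > |a|.
Here a = 6/7, so X(z) = z/(z - (6/7)) = 7z/(7z - 6)
ROC: |z| > 6/7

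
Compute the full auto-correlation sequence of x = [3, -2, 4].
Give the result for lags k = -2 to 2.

r_xx[k] = sum_m x[m]*x[m+k], indexed from 0, for k = -2 to 2:
  r_xx[-2] = x[2]*x[0] = 12
  r_xx[-1] = x[1]*x[0] + x[2]*x[1] = -14
  r_xx[0] = x[0]*x[0] + x[1]*x[1] + x[2]*x[2] = 29
  r_xx[1] = x[0]*x[1] + x[1]*x[2] = -14
  r_xx[2] = x[0]*x[2] = 12
r_xx = [12, -14, 29, -14, 12]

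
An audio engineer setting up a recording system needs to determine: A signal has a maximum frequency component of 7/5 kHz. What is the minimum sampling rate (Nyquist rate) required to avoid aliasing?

By the Nyquist-Shannon sampling theorem,
the minimum sampling rate (Nyquist rate) must be at least 2 * f_max.
Nyquist rate = 2 * 7/5 kHz = 14/5 kHz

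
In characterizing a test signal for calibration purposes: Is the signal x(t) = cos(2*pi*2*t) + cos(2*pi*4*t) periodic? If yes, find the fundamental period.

f1 = 2 Hz, f2 = 4 Hz
Period T1 = 1/2, T2 = 1/4
Ratio T1/T2 = 4/2, which is rational.
The signal is periodic with fundamental period T = 1/GCD(2,4) = 1/2 s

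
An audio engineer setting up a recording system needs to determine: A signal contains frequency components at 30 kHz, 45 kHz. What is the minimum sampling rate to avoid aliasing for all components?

The highest frequency component is f_max = 45 kHz.
Nyquist rate = 2 * f_max = 2 * 45 kHz = 90 kHz.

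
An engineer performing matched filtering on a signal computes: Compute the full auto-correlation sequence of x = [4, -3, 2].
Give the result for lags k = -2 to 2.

r_xx[k] = sum_m x[m]*x[m+k], indexed from 0, for k = -2 to 2:
  r_xx[-2] = x[2]*x[0] = 8
  r_xx[-1] = x[1]*x[0] + x[2]*x[1] = -18
  r_xx[0] = x[0]*x[0] + x[1]*x[1] + x[2]*x[2] = 29
  r_xx[1] = x[0]*x[1] + x[1]*x[2] = -18
  r_xx[2] = x[0]*x[2] = 8
r_xx = [8, -18, 29, -18, 8]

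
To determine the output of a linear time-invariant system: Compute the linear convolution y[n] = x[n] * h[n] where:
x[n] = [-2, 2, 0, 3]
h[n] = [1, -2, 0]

y[n] = sum_k x[k]*h[n-k]. Output length = len(x) + len(h) - 1 = 4 + 3 - 1 = 6.
y[0] = -2*1 = -2
y[1] = 2*1 + -2*-2 = 6
y[2] = 0*1 + 2*-2 + -2*0 = -4
y[3] = 3*1 + 0*-2 + 2*0 = 3
y[4] = 3*-2 + 0*0 = -6
y[5] = 3*0 = 0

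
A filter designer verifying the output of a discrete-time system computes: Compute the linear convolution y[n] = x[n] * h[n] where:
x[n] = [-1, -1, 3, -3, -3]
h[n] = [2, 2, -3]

y[n] = sum_k x[k]*h[n-k]. Output length = len(x) + len(h) - 1 = 5 + 3 - 1 = 7.
y[0] = -1*2 = -2
y[1] = -1*2 + -1*2 = -4
y[2] = 3*2 + -1*2 + -1*-3 = 7
y[3] = -3*2 + 3*2 + -1*-3 = 3
y[4] = -3*2 + -3*2 + 3*-3 = -21
y[5] = -3*2 + -3*-3 = 3
y[6] = -3*-3 = 9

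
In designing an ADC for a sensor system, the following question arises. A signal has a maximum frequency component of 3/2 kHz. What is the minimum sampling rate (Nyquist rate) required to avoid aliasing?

By the Nyquist-Shannon sampling theorem,
the minimum sampling rate (Nyquist rate) must be at least 2 * f_max.
Nyquist rate = 2 * 3/2 kHz = 3 kHz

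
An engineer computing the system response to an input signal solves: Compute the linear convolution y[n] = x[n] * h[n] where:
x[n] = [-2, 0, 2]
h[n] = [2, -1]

y[n] = sum_k x[k]*h[n-k]. Output length = len(x) + len(h) - 1 = 3 + 2 - 1 = 4.
y[0] = -2*2 = -4
y[1] = 0*2 + -2*-1 = 2
y[2] = 2*2 + 0*-1 = 4
y[3] = 2*-1 = -2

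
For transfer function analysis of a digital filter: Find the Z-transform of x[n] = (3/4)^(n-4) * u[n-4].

Time-shifting property: if X(z) = Z{x[n]}, then Z{x[n-d]} = z^(-d) * X(z)
X(z) = z/(z - 3/4) for x[n] = (3/4)^n * u[n]
Z{x[n-4]} = z^(-4) * z/(z - 3/4) = z^(-3)/(z - 3/4)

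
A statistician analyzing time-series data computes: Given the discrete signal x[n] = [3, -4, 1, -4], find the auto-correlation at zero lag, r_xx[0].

The auto-correlation at zero lag r_xx[0] equals the signal energy.
r_xx[0] = sum of x[n]^2 = 3^2 + (-4)^2 + 1^2 + (-4)^2
= 9 + 16 + 1 + 16 = 42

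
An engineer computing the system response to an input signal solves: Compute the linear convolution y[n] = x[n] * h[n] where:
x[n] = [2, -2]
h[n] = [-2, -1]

y[n] = sum_k x[k]*h[n-k]. Output length = len(x) + len(h) - 1 = 2 + 2 - 1 = 3.
y[0] = 2*-2 = -4
y[1] = -2*-2 + 2*-1 = 2
y[2] = -2*-1 = 2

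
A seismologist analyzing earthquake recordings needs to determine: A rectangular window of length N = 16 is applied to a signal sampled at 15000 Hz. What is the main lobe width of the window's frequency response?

For a rectangular window of length N,
the main lobe width in frequency is 2*f_s/N.
= 2*15000/16 = 1875 Hz
This determines the minimum frequency separation for resolving two sinusoids.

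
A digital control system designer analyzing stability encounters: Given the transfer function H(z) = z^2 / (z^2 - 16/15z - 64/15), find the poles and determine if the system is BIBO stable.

Poles are roots of the denominator: z^2 - 16/15z - 64/15 = 0.
Quadratic formula: z = [-(-16/15) +/- sqrt((-16/15)^2 - 4*(-64/15))] / 2
Discriminant = 256/225 + 256/15 = 4096/225; sqrt = 64/15.
z = (16/15 +/- 64/15) / 2 => z = 8/3 or z = -8/5.
|p1| = 8/5, |p2| = 8/3.
For BIBO stability, all poles must lie inside the unit circle (|p| < 1).
System is UNSTABLE since at least one |p| >= 1.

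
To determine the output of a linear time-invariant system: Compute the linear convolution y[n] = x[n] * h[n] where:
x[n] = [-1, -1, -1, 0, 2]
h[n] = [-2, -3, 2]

y[n] = sum_k x[k]*h[n-k]. Output length = len(x) + len(h) - 1 = 5 + 3 - 1 = 7.
y[0] = -1*-2 = 2
y[1] = -1*-2 + -1*-3 = 5
y[2] = -1*-2 + -1*-3 + -1*2 = 3
y[3] = 0*-2 + -1*-3 + -1*2 = 1
y[4] = 2*-2 + 0*-3 + -1*2 = -6
y[5] = 2*-3 + 0*2 = -6
y[6] = 2*2 = 4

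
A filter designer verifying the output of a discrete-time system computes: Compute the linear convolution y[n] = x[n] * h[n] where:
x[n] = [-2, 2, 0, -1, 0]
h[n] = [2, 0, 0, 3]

y[n] = sum_k x[k]*h[n-k]. Output length = len(x) + len(h) - 1 = 5 + 4 - 1 = 8.
y[0] = -2*2 = -4
y[1] = 2*2 + -2*0 = 4
y[2] = 0*2 + 2*0 + -2*0 = 0
y[3] = -1*2 + 0*0 + 2*0 + -2*3 = -8
y[4] = 0*2 + -1*0 + 0*0 + 2*3 = 6
y[5] = 0*0 + -1*0 + 0*3 = 0
y[6] = 0*0 + -1*3 = -3
y[7] = 0*3 = 0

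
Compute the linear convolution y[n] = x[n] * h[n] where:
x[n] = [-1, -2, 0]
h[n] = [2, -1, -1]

y[n] = sum_k x[k]*h[n-k]. Output length = len(x) + len(h) - 1 = 3 + 3 - 1 = 5.
y[0] = -1*2 = -2
y[1] = -2*2 + -1*-1 = -3
y[2] = 0*2 + -2*-1 + -1*-1 = 3
y[3] = 0*-1 + -2*-1 = 2
y[4] = 0*-1 = 0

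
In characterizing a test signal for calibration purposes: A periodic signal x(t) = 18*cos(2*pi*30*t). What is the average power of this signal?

Average power of A*cos(wt) is A^2/2.
P = 18^2 / 2 = 324/2 = 162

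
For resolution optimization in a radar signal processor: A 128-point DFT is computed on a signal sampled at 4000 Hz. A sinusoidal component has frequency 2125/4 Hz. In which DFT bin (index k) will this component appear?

DFT frequency resolution = f_s/N = 4000/128 = 125/4 Hz
Bin index k = f_signal / resolution = 2125/4 / 125/4 = 17
The signal frequency 2125/4 Hz falls in DFT bin k = 17.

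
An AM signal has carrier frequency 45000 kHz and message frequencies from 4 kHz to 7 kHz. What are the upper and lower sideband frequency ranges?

Upper sideband (USB) = fc + [fm_low, fm_high] = 45000 + [4, 7] = [45004, 45007] kHz
Lower sideband (LSB) = fc - [fm_high, fm_low] = 45000 - [7, 4] = [44993, 44996] kHz
Total occupied spectrum: 44993 kHz to 45007 kHz (plus carrier at 45000 kHz)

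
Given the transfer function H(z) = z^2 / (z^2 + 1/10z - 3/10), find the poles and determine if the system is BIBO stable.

Poles are roots of the denominator: z^2 + 1/10z - 3/10 = 0.
Quadratic formula: z = [-(1/10) +/- sqrt((1/10)^2 - 4*(-3/10))] / 2
Discriminant = 1/100 + 6/5 = 121/100; sqrt = 11/10.
z = (-1/10 +/- 11/10) / 2 => z = 1/2 or z = -3/5.
|p1| = 3/5, |p2| = 1/2.
For BIBO stability, all poles must lie inside the unit circle (|p| < 1).
System is STABLE since both |p| < 1.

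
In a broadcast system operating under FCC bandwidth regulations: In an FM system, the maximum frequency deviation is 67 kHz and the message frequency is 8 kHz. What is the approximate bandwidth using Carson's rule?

Carson's rule: BW = 2*(delta_f + f_m)
= 2*(67 + 8) kHz = 150 kHz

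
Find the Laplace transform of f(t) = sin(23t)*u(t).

Standard pair: sin(wt)*u(t) <-> w/(s^2+w^2)
With w = 23: L{sin(23t)*u(t)} = 23/(s^2+529)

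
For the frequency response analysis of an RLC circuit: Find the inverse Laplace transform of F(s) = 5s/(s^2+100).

Standard pair: s/(s^2+w^2) <-> cos(wt)*u(t)
With k=5, w=10: f(t) = 5*cos(10t)*u(t)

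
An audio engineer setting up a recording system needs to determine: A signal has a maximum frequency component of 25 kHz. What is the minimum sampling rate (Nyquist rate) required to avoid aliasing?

By the Nyquist-Shannon sampling theorem,
the minimum sampling rate (Nyquist rate) must be at least 2 * f_max.
Nyquist rate = 2 * 25 kHz = 50 kHz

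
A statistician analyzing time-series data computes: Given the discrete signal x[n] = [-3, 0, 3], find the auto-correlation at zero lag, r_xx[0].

The auto-correlation at zero lag r_xx[0] equals the signal energy.
r_xx[0] = sum of x[n]^2 = (-3)^2 + 0^2 + 3^2
= 9 + 0 + 9 = 18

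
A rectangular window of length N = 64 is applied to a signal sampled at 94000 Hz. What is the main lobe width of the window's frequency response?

For a rectangular window of length N,
the main lobe width in frequency is 2*f_s/N.
= 2*94000/64 = 5875/2 Hz
This determines the minimum frequency separation for resolving two sinusoids.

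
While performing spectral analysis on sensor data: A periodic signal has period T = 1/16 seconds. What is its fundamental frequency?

The fundamental frequency is the reciprocal of the period.
f = 1/T = 1/(1/16) = 16 Hz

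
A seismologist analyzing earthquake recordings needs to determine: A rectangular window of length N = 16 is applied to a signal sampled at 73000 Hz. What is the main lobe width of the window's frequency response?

For a rectangular window of length N,
the main lobe width in frequency is 2*f_s/N.
= 2*73000/16 = 9125 Hz
This determines the minimum frequency separation for resolving two sinusoids.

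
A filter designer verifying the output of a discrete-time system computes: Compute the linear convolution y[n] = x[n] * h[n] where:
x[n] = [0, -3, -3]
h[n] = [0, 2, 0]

y[n] = sum_k x[k]*h[n-k]. Output length = len(x) + len(h) - 1 = 3 + 3 - 1 = 5.
y[0] = 0*0 = 0
y[1] = -3*0 + 0*2 = 0
y[2] = -3*0 + -3*2 + 0*0 = -6
y[3] = -3*2 + -3*0 = -6
y[4] = -3*0 = 0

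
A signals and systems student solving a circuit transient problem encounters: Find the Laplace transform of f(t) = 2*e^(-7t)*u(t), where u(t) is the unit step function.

Standard Laplace transform pair:
e^(-at)*u(t) <-> 1/(s+a)
With a = 7: L{2*e^(-7t)*u(t)} = 2/(s+7), ROC: Re(s) > -7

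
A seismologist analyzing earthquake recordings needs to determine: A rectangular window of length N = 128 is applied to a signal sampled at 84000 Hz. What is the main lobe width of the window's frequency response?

For a rectangular window of length N,
the main lobe width in frequency is 2*f_s/N.
= 2*84000/128 = 2625/2 Hz
This determines the minimum frequency separation for resolving two sinusoids.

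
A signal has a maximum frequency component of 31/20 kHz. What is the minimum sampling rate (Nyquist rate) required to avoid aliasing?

By the Nyquist-Shannon sampling theorem,
the minimum sampling rate (Nyquist rate) must be at least 2 * f_max.
Nyquist rate = 2 * 31/20 kHz = 31/10 kHz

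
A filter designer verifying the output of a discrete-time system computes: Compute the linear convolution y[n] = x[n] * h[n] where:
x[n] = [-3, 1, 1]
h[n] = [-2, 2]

y[n] = sum_k x[k]*h[n-k]. Output length = len(x) + len(h) - 1 = 3 + 2 - 1 = 4.
y[0] = -3*-2 = 6
y[1] = 1*-2 + -3*2 = -8
y[2] = 1*-2 + 1*2 = 0
y[3] = 1*2 = 2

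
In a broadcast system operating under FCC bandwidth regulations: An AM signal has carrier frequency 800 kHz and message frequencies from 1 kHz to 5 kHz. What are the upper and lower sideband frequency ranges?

Upper sideband (USB) = fc + [fm_low, fm_high] = 800 + [1, 5] = [801, 805] kHz
Lower sideband (LSB) = fc - [fm_high, fm_low] = 800 - [5, 1] = [795, 799] kHz
Total occupied spectrum: 795 kHz to 805 kHz (plus carrier at 800 kHz)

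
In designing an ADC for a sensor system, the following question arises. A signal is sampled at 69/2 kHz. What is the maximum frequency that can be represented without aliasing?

The maximum frequency that can be represented without aliasing
is the Nyquist frequency: f_max = f_s / 2 = 69/2 kHz / 2 = 69/4 kHz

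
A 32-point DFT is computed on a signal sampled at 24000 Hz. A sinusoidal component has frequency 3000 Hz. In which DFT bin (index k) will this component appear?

DFT frequency resolution = f_s/N = 24000/32 = 750 Hz
Bin index k = f_signal / resolution = 3000 / 750 = 4
The signal frequency 3000 Hz falls in DFT bin k = 4.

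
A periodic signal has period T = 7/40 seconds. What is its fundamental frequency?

The fundamental frequency is the reciprocal of the period.
f = 1/T = 1/(7/40) = 40/7 Hz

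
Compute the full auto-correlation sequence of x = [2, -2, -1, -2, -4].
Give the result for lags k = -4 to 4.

r_xx[k] = sum_m x[m]*x[m+k], indexed from 0, for k = -4 to 4:
  r_xx[-4] = x[4]*x[0] = -8
  r_xx[-3] = x[3]*x[0] + x[4]*x[1] = 4
  r_xx[-2] = x[2]*x[0] + x[3]*x[1] + x[4]*x[2] = 6
  r_xx[-1] = x[1]*x[0] + x[2]*x[1] + x[3]*x[2] + x[4]*x[3] = 8
  r_xx[0] = x[0]*x[0] + x[1]*x[1] + x[2]*x[2] + x[3]*x[3] + x[4]*x[4] = 29
  r_xx[1] = x[0]*x[1] + x[1]*x[2] + x[2]*x[3] + x[3]*x[4] = 8
  r_xx[2] = x[0]*x[2] + x[1]*x[3] + x[2]*x[4] = 6
  r_xx[3] = x[0]*x[3] + x[1]*x[4] = 4
  r_xx[4] = x[0]*x[4] = -8
r_xx = [-8, 4, 6, 8, 29, 8, 6, 4, -8]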